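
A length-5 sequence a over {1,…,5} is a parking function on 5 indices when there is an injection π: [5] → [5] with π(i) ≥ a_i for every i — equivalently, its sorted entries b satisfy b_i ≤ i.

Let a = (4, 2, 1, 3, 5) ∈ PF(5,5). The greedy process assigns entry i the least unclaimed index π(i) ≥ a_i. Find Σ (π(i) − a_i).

0

Σπ(i) = 1+…+5 = 15; Σa = 4+2+1+3+5 = 15; disp = 15−15 = 0.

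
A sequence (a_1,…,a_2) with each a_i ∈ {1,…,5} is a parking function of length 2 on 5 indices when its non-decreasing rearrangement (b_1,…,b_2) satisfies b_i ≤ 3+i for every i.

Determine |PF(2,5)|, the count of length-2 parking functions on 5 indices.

24

#PF = (5+1−2)·(5+1)^{2−1} = 4×6 = 24 (Konheim–Weiss)
E.g. (3,2) → sorted (2,3): b_i ≤ 3+i ∀i, a PF.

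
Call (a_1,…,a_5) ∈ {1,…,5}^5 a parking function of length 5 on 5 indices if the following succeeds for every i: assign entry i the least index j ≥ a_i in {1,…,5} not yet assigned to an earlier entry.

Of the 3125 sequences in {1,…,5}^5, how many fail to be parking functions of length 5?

1829

Count = (5+1−5)·(5+1)^{5−1} = 1·1296 = 1296 (Konheim–Weiss)
E.g. (4,5,2,5,4) → sorted (2,4,4,5,5): b_1=2>1, not a PF.
5^5 − 1296 = 3125 − 1296 = 1829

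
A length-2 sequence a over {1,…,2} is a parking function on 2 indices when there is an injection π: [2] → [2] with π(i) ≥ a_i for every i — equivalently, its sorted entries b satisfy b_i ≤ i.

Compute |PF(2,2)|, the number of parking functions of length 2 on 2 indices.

3

#PF = 1·3^1 = 1 · 3 = 3 (Pollak)
One tuple (2,1) → sorted (1,2): b_i ≤ i ∀i, a PF.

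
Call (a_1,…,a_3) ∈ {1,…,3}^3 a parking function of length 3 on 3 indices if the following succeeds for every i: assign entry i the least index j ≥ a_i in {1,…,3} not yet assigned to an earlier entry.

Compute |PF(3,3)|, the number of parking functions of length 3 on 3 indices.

|PF(3,3)| = 1·4^2 = 1·16 = 16 (Pollak)
Check (3,1,1) → sorted (1,1,3): b_i ≤ i ∀i, a PF.

16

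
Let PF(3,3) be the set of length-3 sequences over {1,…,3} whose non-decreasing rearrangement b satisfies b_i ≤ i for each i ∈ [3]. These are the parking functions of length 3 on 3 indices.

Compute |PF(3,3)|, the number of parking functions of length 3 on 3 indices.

16

Count = (3+1−3)·(3+1)^{3−1} = 1×16 = 16 [KW]
Check (2,1,1) → sorted (1,1,2): b_i ≤ i ∀i, a PF.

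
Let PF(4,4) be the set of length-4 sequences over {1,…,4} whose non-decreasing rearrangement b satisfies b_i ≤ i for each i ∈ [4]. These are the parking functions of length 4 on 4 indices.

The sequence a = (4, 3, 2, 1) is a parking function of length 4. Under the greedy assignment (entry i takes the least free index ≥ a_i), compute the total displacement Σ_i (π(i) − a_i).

Σπ(i) = 1+…+4 = 10; Σa = 4+3+2+1 = 10; disp = 10−10 = 0.

0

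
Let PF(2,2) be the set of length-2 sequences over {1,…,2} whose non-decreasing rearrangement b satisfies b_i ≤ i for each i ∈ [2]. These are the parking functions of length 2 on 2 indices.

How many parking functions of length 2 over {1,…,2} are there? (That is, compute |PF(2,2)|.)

3

|PF| = (3−2)·3^(2−1) = 1 · 3 = 3 [KW]
One tuple (1,2) → sorted (1,2): b_i ≤ i ∀i, a PF.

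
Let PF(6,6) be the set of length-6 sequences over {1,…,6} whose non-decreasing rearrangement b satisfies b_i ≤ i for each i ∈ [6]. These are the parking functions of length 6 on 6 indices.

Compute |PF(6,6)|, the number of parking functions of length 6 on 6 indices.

16807

Count = (6−6+1)·(6+1)^(6−1) = 1 · 16807 = 16807 (Konheim–Weiss)
One tuple (1,1,2,5,4,6) → sorted (1,1,2,4,5,6): b_i ≤ i ∀i, a PF.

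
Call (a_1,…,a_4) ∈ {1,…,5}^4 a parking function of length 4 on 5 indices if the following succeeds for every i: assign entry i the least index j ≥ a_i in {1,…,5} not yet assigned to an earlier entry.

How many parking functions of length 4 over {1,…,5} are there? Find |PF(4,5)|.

432

|PF(4,5)| = (5−4+1)·(5+1)^(4−1) = 2 · 216 = 432 (Pollak)
Check (2,3,3,5) → sorted (2,3,3,5): b_i ≤ 1+i ∀i, a PF.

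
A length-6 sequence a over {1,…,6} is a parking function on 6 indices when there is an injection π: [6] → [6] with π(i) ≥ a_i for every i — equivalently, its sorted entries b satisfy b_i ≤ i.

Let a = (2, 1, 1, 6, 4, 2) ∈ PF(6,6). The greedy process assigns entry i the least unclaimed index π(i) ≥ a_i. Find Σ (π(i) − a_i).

5

Σπ = 6·7/2 = 21 (π permutes [6]); Σa = 2+1+1+6+4+2 = 16; disp = 21−16 = 5.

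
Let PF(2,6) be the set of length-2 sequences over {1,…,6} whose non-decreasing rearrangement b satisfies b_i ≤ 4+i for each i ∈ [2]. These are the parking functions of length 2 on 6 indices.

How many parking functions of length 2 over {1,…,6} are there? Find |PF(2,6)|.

35

|PF(2,6)| = (6+1−2)·(6+1)^{2−1} = 5×7 = 35
Check (1,1) → sorted (1,1): b_i ≤ 4+i ∀i, a PF.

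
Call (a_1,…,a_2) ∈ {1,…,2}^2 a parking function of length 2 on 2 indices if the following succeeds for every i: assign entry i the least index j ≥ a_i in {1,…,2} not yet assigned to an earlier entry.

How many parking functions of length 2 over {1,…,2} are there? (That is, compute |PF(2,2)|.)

|PF(2,2)| = (3−2)·3^(2−1) = 1×3 = 3 (Pollak)
Example (2,1) → sorted (1,2): b_i ≤ i ∀i, a PF.

3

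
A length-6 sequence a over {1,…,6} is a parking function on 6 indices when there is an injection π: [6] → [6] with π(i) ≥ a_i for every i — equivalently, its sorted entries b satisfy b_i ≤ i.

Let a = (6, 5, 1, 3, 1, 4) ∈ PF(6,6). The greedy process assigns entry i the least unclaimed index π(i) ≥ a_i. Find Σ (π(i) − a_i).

1

Σπ = 6·7/2 = 21 (π permutes [6]); Σa = 6+5+1+3+1+4 = 20; disp = 21−20 = 1.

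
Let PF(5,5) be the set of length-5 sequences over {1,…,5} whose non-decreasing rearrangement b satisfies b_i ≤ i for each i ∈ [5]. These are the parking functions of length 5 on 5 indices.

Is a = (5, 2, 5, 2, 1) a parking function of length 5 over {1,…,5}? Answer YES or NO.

NO

Order a: b = (1, 2, 2, 5, 5).
  b_1=1 ≤ 1
  b_2=2 ≤ 2
  b_3=2 ≤ 3
  b_4=5 > 4
  fails at i=4 ⇒ NO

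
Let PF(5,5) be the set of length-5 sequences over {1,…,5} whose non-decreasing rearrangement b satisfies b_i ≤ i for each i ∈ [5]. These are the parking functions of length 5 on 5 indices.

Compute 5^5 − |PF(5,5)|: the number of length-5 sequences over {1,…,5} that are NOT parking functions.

Count = 1·6^4 = 1×1296 = 1296 (Pollak)
Example (1,5,4,1,4) → sorted (1,1,4,4,5): b_3=4>3, not a PF.
5^5 − 1296 = 3125 − 1296 = 1829

1829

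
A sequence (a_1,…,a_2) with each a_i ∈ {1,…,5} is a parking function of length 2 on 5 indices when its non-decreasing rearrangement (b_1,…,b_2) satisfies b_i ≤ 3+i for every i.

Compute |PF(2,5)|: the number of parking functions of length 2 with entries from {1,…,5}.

|PF| = (6−2)·6^(2−1) = 4·6 = 24 (Konheim–Weiss)
E.g. (1,3) → sorted (1,3): b_i ≤ 3+i ∀i, a PF.

24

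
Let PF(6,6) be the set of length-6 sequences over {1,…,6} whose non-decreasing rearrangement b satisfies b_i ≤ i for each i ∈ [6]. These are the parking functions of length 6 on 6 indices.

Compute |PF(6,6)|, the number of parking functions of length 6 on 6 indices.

16807

#PF = 1·7^5 = 1 · 16807 = 16807 (Konheim–Weiss)
One tuple (4,2,4,1,2,4) → sorted (1,2,2,4,4,4): b_i ≤ i ∀i, a PF.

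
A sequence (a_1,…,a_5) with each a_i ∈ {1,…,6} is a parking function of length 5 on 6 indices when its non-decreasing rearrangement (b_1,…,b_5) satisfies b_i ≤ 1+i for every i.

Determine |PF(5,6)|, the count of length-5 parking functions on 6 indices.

Count = (7−5)·7^(5−1) = 2×2401 = 4802 [KW]
One tuple (1,4,3,4,1) → sorted (1,1,3,4,4): b_i ≤ 1+i ∀i, a PF.

4802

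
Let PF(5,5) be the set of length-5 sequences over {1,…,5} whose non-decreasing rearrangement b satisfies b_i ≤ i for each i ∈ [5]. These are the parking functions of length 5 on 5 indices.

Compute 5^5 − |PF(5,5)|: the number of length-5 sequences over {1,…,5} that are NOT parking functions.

|PF(5,5)| = (5−5+1)·(5+1)^(5−1) = 1·1296 = 1296 (Pollak)
E.g. (2,3,3,2,5) → sorted (2,2,3,3,5): b_1=2>1, not a PF.
So 3125 − 1296 = 1829 fail.

1829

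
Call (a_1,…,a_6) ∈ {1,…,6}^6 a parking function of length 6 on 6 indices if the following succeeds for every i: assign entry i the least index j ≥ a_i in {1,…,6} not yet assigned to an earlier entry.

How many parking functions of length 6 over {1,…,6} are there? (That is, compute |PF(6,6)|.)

16807

|PF(6,6)| = (7−6)·7^(6−1) = 1·16807 = 16807 [KW]
E.g. (2,4,1,6,2,2) → sorted (1,2,2,2,4,6): b_i ≤ i ∀i, a PF.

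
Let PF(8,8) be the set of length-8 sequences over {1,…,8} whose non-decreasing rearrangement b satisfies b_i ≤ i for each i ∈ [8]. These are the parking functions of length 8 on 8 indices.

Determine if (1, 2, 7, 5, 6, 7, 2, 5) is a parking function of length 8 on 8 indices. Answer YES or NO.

NO

Rearranged: b = (1, 2, 2, 5, 5, 6, 7, 7).
  b_1=1 ≤ 1
  b_2=2 ≤ 2
  b_3=2 ≤ 3
  b_4=5 > 4
  fails at i=4 ⇒ NO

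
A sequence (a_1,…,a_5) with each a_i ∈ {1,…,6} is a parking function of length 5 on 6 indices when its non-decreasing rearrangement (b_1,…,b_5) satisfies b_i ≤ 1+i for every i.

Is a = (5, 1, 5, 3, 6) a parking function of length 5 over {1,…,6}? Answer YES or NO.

NO

Rearranged: b = (1, 3, 5, 5, 6).
  b_1=1 ≤ 2
  b_2=3 ≤ 3
  b_3=5 > 4
  fails at i=3 ⇒ NO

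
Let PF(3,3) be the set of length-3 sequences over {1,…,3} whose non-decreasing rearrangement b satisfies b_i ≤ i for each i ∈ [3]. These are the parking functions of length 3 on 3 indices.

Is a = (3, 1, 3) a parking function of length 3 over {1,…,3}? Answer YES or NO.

Rearranged: b = (1, 3, 3).
  b_1=1 ≤ 1
  b_2=3 > 2
  fails at i=2 ⇒ NO

NO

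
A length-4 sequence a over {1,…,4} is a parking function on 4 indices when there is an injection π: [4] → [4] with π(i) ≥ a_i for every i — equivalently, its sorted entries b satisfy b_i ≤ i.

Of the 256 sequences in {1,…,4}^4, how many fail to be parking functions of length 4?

|PF(4,4)| = 1·5^3 = 1·125 = 125 [KW]
E.g. (3,3,4,2) → sorted (2,3,3,4): b_1=2>1, not a PF.
So 256 − 125 = 131 fail.

131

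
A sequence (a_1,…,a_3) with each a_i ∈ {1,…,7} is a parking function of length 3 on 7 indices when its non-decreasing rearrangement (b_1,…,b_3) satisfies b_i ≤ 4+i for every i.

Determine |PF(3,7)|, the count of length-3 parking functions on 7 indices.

|PF| = (8−3)·8^(3−1) = 5·64 = 320 (Pollak)
Example (1,2,5) → sorted (1,2,5): b_i ≤ 4+i ∀i, a PF.

320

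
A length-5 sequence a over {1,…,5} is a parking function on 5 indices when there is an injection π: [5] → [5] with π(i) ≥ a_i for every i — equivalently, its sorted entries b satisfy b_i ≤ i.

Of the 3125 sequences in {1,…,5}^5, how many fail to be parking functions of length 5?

1829

|PF(5,5)| = (5+1−5)·(5+1)^{5−1} = 1 · 1296 = 1296 (Pollak)
E.g. (3,3,3,4,3) → sorted (3,3,3,3,4): b_1=3>1, not a PF.
Total 3125; non-PF = 3125−1296 = 1829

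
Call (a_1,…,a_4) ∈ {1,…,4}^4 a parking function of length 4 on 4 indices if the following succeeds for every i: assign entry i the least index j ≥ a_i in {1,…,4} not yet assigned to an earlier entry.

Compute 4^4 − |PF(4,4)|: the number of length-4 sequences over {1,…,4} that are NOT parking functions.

|PF(4,4)| = (4−4+1)·(4+1)^(4−1) = 1·125 = 125 (Konheim–Weiss)
Check (3,3,2,3) → sorted (2,3,3,3): b_1=2>1, not a PF.
So 256 − 125 = 131 fail.

131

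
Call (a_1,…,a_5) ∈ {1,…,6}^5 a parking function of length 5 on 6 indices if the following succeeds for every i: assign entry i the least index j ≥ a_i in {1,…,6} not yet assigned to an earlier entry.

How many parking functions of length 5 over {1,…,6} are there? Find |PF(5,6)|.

4802

#PF = (6−5+1)·(6+1)^(5−1) = 2 · 2401 = 4802 [KW]
Check (6,3,1,3,1) → sorted (1,1,3,3,6): b_i ≤ 1+i ∀i, a PF.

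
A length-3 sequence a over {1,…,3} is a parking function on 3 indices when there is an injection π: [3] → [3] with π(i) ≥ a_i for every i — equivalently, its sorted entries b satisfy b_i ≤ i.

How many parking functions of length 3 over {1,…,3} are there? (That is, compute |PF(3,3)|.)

|PF(3,3)| = (3−3+1)·(3+1)^(3−1) = 1×16 = 16 [KW]
Check (2,1,1) → sorted (1,1,2): b_i ≤ i ∀i, a PF.

16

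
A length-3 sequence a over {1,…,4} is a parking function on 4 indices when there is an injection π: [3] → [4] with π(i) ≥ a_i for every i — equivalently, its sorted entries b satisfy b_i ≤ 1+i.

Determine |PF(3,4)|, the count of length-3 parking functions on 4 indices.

50

|PF(3,4)| = (5−3)·5^(3−1) = 2×25 = 50 [KW]
One tuple (2,1,2) → sorted (1,2,2): b_i ≤ 1+i ∀i, a PF.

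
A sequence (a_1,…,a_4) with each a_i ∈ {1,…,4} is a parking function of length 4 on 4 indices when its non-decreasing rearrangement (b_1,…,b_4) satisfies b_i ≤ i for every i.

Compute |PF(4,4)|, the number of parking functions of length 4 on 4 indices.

|PF| = 1·5^3 = 1·125 = 125 (Pollak)
Check (4,3,1,1) → sorted (1,1,3,4): b_i ≤ i ∀i, a PF.

125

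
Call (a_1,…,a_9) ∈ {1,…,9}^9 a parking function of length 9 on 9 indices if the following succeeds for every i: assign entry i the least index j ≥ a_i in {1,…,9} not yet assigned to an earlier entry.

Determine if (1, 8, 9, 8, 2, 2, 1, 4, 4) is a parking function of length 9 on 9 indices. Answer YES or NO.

Rearranged: b = (1, 1, 2, 2, 4, 4, 8, 8, 9).
  b_1=1 ≤ 1
  b_2=1 ≤ 2
  b_3=2 ≤ 3
  b_4=2 ≤ 4
  b_5=4 ≤ 5
  b_6=4 ≤ 6
  b_7=8 > 7
  fails at i=7 ⇒ NO

NO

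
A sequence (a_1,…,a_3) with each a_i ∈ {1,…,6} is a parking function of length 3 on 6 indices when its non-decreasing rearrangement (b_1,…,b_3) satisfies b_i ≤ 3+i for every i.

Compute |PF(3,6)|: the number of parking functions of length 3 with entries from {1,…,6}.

196

Count = (6−3+1)·(6+1)^(3−1) = 4 · 49 = 196 (Pollak)
Example (2,5,1) → sorted (1,2,5): b_i ≤ 3+i ∀i, a PF.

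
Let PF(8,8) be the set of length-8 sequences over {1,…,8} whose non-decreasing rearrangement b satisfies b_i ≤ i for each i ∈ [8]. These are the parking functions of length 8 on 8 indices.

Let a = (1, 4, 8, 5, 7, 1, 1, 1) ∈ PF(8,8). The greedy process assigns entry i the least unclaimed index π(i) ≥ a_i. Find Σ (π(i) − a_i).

Σπ(i) = 1+…+8 = 36; Σa = 1+4+8+5+7+1+1+1 = 28; disp = 36−28 = 8.

8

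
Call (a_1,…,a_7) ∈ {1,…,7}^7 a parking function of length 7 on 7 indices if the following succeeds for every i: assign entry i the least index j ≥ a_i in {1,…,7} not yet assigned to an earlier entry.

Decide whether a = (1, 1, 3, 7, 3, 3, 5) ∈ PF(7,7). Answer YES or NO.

YES

Sorted: b = (1, 1, 3, 3, 3, 5, 7).
  b_1=1 ≤ 1
  b_2=1 ≤ 2
  b_3=3 ≤ 3
  b_4=3 ≤ 4
  b_5=3 ≤ 5
  b_6=5 ≤ 6
  b_7=7 ≤ 7
All bounds hold ⇒ YES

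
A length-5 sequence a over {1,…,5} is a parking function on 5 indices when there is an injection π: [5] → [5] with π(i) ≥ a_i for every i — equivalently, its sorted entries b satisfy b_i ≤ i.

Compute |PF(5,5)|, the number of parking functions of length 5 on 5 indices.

Count = (5−5+1)·(5+1)^(5−1) = 1×1296 = 1296 (Konheim–Weiss)
One tuple (5,3,1,1,1) → sorted (1,1,1,3,5): b_i ≤ i ∀i, a PF.

1296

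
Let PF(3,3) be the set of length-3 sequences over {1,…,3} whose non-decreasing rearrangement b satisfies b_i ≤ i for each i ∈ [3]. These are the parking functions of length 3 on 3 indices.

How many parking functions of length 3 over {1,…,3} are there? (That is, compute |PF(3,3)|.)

16

|PF| = (3−3+1)·(3+1)^(3−1) = 1×16 = 16 (Pollak)
Check (2,1,2) → sorted (1,2,2): b_i ≤ i ∀i, a PF.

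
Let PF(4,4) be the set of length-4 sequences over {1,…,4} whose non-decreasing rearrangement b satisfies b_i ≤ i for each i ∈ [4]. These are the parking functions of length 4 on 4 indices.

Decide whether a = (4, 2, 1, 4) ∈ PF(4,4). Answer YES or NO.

Order a: b = (1, 2, 4, 4).
  b_1=1 ≤ 1
  b_2=2 ≤ 2
  b_3=4 > 3
  fails at i=3 ⇒ NO

NO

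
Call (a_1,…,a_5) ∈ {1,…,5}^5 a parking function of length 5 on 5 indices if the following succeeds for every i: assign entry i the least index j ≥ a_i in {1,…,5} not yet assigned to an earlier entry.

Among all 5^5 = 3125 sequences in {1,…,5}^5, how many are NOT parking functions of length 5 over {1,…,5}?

|PF| = (5−5+1)·(5+1)^(5−1) = 1×1296 = 1296 (Konheim–Weiss)
One tuple (5,3,5,3,4) → sorted (3,3,4,5,5): b_1=3>1, not a PF.
5^5 − 1296 = 3125 − 1296 = 1829

1829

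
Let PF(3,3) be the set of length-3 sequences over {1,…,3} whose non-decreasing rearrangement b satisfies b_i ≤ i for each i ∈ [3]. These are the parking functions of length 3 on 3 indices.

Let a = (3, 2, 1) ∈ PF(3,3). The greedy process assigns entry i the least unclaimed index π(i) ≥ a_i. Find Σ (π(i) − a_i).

Σπ = 3·4/2 = 6 (π permutes [3]); Σa = 3+2+1 = 6; disp = 6−6 = 0.

0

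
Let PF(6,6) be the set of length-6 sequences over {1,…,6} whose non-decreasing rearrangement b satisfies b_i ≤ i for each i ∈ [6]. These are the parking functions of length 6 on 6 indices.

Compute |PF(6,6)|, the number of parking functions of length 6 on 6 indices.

16807

|PF| = 1·7^5 = 1×16807 = 16807 (Konheim–Weiss)
One tuple (3,2,2,4,6,1) → sorted (1,2,2,3,4,6): b_i ≤ i ∀i, a PF.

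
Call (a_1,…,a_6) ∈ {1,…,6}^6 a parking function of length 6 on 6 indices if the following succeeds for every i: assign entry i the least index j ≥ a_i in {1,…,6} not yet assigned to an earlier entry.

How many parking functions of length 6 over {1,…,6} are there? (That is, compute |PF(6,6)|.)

|PF| = (6−6+1)·(6+1)^(6−1) = 1·16807 = 16807
One tuple (4,1,1,5,6,1) → sorted (1,1,1,4,5,6): b_i ≤ i ∀i, a PF.

16807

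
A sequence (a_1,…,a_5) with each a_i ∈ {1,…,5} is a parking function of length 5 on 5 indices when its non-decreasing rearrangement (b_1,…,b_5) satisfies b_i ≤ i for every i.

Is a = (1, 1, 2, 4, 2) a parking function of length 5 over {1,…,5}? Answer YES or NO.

Sorted: b = (1, 1, 2, 2, 4).
  b_1=1 ≤ 1
  b_2=1 ≤ 2
  b_3=2 ≤ 3
  b_4=2 ≤ 4
  b_5=4 ≤ 5
All bounds hold ⇒ YES

YES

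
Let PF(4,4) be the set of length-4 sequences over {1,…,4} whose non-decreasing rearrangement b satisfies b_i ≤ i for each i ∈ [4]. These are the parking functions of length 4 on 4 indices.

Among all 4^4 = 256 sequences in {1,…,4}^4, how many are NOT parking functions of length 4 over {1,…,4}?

Count = 1·5^3 = 1 · 125 = 125 (Pollak)
Check (4,2,4,2) → sorted (2,2,4,4): b_1=2>1, not a PF.
4^4 − 125 = 256 − 125 = 131

131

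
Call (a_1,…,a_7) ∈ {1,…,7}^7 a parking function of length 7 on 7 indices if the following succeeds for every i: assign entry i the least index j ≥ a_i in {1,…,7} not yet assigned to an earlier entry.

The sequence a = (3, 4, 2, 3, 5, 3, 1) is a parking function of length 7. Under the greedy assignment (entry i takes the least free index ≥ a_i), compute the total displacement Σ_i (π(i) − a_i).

Σπ = 7·8/2 = 28 (π permutes [7]); Σa = 3+4+2+3+5+3+1 = 21; disp = 28−21 = 7.

7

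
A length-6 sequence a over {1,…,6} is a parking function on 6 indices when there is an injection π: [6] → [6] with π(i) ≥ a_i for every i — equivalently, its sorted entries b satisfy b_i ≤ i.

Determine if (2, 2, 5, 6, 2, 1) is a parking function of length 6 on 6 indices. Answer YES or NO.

Sorted: b = (1, 2, 2, 2, 5, 6).
  b_1=1 ≤ 1
  b_2=2 ≤ 2
  b_3=2 ≤ 3
  b_4=2 ≤ 4
  b_5=5 ≤ 5
  b_6=6 ≤ 6
All bounds hold ⇒ YES

YES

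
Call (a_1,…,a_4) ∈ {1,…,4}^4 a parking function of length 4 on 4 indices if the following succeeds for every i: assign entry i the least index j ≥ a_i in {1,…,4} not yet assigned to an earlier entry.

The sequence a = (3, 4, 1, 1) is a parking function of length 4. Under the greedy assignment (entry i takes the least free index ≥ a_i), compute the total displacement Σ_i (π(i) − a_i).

1

Σπ(i) = 1+…+4 = 10; Σa = 3+4+1+1 = 9; disp = 10−9 = 1.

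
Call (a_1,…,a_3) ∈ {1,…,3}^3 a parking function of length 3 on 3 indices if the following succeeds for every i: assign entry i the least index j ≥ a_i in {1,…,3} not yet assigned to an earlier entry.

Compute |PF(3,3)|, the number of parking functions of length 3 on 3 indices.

#PF = 1·4^2 = 1 · 16 = 16
One tuple (3,1,2) → sorted (1,2,3): b_i ≤ i ∀i, a PF.

16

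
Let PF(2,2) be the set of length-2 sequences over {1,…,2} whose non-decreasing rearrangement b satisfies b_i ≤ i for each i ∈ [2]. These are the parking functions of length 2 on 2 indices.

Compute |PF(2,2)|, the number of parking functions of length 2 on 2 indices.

3

Count = 1·3^1 = 1×3 = 3 (Konheim–Weiss)
One tuple (1,2) → sorted (1,2): b_i ≤ i ∀i, a PF.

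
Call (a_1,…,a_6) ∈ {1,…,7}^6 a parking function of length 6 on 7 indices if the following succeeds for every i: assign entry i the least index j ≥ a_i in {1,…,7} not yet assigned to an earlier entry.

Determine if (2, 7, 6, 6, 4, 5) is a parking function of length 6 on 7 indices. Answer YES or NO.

Order a: b = (2, 4, 5, 6, 6, 7).
  b_1=2 ≤ 2
  b_2=4 > 3
  fails at i=2 ⇒ NO

NO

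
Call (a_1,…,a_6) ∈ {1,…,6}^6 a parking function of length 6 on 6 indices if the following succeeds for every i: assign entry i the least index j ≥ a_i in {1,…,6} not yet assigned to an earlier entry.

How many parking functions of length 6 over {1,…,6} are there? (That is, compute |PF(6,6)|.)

Count = (7−6)·7^(6−1) = 1 · 16807 = 16807
Example (3,1,1,2,2,3) → sorted (1,1,2,2,3,3): b_i ≤ i ∀i, a PF.

16807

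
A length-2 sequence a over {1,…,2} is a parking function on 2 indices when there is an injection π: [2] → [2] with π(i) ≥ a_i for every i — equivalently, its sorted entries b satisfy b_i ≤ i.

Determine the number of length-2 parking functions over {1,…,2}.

3

#PF = (3−2)·3^(2−1) = 1 · 3 = 3 (Pollak)
Example (2,1) → sorted (1,2): b_i ≤ i ∀i, a PF.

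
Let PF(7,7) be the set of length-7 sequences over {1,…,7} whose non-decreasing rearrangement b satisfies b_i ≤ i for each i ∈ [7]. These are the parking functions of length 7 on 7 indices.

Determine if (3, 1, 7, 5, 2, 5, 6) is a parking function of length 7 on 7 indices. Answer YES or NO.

Sorted: b = (1, 2, 3, 5, 5, 6, 7).
  b_1=1 ≤ 1
  b_2=2 ≤ 2
  b_3=3 ≤ 3
  b_4=5 > 4
  fails at i=4 ⇒ NO

NO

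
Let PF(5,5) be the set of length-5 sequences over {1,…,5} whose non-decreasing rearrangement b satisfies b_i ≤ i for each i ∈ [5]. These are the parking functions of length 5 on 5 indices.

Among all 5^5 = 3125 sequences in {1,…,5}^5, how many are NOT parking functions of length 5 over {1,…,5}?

1829

Count = 1·6^4 = 1 · 1296 = 1296
Check (2,2,3,5,2) → sorted (2,2,2,3,5): b_1=2>1, not a PF.
Total 3125; non-PF = 3125−1296 = 1829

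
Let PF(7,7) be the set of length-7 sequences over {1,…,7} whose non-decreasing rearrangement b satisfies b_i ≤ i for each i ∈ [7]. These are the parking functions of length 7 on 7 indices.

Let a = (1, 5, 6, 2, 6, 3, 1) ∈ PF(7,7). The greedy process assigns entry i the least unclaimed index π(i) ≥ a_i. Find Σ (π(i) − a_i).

Σπ(i) = 1+…+7 = 28; Σa = 1+5+6+2+6+3+1 = 24; disp = 28−24 = 4.

4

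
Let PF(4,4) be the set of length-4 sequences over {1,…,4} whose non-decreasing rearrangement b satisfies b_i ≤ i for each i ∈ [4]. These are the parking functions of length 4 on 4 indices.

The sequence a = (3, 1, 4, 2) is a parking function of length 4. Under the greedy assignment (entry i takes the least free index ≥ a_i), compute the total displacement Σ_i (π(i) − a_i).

0

Σπ = 10 ({1..4} each once); Σa = 3+1+4+2 = 10; disp = 10−10 = 0.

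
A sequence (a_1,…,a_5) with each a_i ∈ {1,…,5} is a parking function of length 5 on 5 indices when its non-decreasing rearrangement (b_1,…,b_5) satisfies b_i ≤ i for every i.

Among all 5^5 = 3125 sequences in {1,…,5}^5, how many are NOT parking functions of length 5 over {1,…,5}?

1829

Count = (6−5)·6^(5−1) = 1 · 1296 = 1296 (Pollak)
Example (3,4,3,3,4) → sorted (3,3,3,4,4): b_1=3>1, not a PF.
5^5 − 1296 = 3125 − 1296 = 1829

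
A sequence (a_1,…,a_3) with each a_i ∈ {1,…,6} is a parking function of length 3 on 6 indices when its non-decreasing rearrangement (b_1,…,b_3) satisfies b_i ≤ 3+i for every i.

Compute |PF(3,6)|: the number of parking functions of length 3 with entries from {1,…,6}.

196

|PF| = (7−3)·7^(3−1) = 4 · 49 = 196 [KW]
Example (5,3,3) → sorted (3,3,5): b_i ≤ 3+i ∀i, a PF.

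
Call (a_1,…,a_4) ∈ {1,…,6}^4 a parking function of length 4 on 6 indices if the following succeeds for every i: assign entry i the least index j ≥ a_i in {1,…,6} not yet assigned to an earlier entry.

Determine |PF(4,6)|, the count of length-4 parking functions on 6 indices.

1029

#PF = (6+1−4)·(6+1)^{4−1} = 3×343 = 1029 [KW]
Example (6,2,4,2) → sorted (2,2,4,6): b_i ≤ 2+i ∀i, a PF.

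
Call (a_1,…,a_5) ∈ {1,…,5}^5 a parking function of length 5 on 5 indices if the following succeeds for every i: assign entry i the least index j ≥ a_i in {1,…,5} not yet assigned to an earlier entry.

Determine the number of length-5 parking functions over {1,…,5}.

Count = (5−5+1)·(5+1)^(5−1) = 1 · 1296 = 1296 (Konheim–Weiss)
One tuple (1,3,4,3,1) → sorted (1,1,3,3,4): b_i ≤ i ∀i, a PF.

1296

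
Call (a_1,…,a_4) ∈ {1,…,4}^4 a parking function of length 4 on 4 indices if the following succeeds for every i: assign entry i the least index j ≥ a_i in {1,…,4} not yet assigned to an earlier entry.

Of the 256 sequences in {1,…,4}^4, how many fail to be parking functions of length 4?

131

|PF| = 1·5^3 = 1 · 125 = 125
Example (2,3,4,4) → sorted (2,3,4,4): b_1=2>1, not a PF.
4^4 − 125 = 256 − 125 = 131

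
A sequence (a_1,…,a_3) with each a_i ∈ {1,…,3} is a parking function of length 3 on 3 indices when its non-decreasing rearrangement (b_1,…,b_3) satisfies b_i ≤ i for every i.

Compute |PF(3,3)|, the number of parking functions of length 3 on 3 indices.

16

|PF| = (4−3)·4^(3−1) = 1 · 16 = 16
Check (1,1,3) → sorted (1,1,3): b_i ≤ i ∀i, a PF.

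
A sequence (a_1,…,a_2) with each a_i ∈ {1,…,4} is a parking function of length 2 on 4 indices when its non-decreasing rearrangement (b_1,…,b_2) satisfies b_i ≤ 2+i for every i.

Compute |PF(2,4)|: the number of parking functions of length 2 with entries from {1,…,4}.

|PF| = (4+1−2)·(4+1)^{2−1} = 3·5 = 15 [KW]
One tuple (3,3) → sorted (3,3): b_i ≤ 2+i ∀i, a PF.

15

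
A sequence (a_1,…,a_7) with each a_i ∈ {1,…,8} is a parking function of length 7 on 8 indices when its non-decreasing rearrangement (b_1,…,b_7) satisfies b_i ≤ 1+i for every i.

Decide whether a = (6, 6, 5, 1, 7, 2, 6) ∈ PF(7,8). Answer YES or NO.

Sorted: b = (1, 2, 5, 6, 6, 6, 7).
  b_1=1 ≤ 2
  b_2=2 ≤ 3
  b_3=5 > 4
  fails at i=3 ⇒ NO

NO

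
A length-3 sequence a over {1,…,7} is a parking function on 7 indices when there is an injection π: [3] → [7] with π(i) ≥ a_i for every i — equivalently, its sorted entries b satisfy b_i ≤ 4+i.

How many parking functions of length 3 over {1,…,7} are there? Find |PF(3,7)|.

|PF(3,7)| = (7−3+1)·(7+1)^(3−1) = 5 · 64 = 320 (Konheim–Weiss)
Check (3,7,6) → sorted (3,6,7): b_i ≤ 4+i ∀i, a PF.

320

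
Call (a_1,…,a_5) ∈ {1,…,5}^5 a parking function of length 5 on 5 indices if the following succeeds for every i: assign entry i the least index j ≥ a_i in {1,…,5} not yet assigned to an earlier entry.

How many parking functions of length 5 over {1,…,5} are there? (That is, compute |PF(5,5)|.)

|PF(5,5)| = 1·6^4 = 1·1296 = 1296
E.g. (4,1,2,4,3) → sorted (1,2,3,4,4): b_i ≤ i ∀i, a PF.

1296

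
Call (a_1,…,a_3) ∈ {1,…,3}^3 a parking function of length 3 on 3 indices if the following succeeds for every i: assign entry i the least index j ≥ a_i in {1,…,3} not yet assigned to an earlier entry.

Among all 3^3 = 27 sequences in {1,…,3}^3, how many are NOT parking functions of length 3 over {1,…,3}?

#PF = (3−3+1)·(3+1)^(3−1) = 1·16 = 16 [KW]
Example (2,3,2) → sorted (2,2,3): b_1=2>1, not a PF.
3^3 − 16 = 27 − 16 = 11

11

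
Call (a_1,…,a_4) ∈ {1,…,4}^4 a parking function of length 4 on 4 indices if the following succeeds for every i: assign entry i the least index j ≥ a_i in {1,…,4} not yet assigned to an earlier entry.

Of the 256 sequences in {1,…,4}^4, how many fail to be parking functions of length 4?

131

|PF| = (4−4+1)·(4+1)^(4−1) = 1·125 = 125 (Pollak)
One tuple (3,4,4,4) → sorted (3,4,4,4): b_1=3>1, not a PF.
4^4 − 125 = 256 − 125 = 131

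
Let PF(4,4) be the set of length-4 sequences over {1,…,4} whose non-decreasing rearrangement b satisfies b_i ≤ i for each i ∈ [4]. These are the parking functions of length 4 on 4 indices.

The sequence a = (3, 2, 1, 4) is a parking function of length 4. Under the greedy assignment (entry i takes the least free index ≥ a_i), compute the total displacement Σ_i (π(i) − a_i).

0

Σπ = 10 ({1..4} each once); Σa = 3+2+1+4 = 10; disp = 10−10 = 0.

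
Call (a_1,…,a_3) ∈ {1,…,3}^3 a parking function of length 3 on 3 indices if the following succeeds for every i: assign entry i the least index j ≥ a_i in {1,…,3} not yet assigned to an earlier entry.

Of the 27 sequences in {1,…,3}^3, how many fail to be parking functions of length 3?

11

|PF| = (3+1−3)·(3+1)^{3−1} = 1·16 = 16 [KW]
E.g. (3,2,2) → sorted (2,2,3): b_1=2>1, not a PF.
So 27 − 16 = 11 fail.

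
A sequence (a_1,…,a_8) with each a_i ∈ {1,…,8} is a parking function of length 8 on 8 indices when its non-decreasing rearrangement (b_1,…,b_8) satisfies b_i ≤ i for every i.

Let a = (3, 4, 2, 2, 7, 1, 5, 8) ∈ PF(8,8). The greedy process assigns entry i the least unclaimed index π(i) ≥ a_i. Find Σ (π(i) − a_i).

Σπ = 36 ({1..8} each once); Σa = 3+4+2+2+7+1+5+8 = 32; disp = 36−32 = 4.

4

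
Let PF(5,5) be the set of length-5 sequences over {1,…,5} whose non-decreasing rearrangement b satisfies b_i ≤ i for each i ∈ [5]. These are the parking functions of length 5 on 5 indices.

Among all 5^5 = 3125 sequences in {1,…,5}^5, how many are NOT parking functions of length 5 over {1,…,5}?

|PF(5,5)| = (5+1−5)·(5+1)^{5−1} = 1×1296 = 1296 (Pollak)
E.g. (3,2,3,3,3) → sorted (2,3,3,3,3): b_1=2>1, not a PF.
So 3125 − 1296 = 1829 fail.

1829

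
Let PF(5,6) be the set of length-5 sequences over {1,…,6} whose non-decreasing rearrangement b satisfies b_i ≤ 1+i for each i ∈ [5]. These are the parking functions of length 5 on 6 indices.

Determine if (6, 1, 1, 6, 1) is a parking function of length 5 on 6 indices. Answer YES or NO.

NO

Rearranged: b = (1, 1, 1, 6, 6).
  b_1=1 ≤ 2
  b_2=1 ≤ 3
  b_3=1 ≤ 4
  b_4=6 > 5
  fails at i=4 ⇒ NO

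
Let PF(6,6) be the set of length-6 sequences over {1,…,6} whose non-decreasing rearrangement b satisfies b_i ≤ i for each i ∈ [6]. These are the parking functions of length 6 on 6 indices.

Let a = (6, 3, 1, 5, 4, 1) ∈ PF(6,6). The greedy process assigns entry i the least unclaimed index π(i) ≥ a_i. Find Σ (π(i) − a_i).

Σπ = 21 ({1..6} each once); Σa = 6+3+1+5+4+1 = 20; disp = 21−20 = 1.

1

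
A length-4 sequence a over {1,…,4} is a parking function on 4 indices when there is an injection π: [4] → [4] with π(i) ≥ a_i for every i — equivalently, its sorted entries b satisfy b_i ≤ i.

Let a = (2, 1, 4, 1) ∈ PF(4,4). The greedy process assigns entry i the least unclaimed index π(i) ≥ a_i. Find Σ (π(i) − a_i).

Σπ = 10 ({1..4} each once); Σa = 2+1+4+1 = 8; disp = 10−8 = 2.

2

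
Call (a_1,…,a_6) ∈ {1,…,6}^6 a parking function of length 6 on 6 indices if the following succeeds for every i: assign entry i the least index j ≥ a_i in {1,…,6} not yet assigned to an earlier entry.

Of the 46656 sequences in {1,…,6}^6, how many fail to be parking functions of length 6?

Count = (7−6)·7^(6−1) = 1·16807 = 16807 (Konheim–Weiss)
Check (6,4,6,5,5,3) → sorted (3,4,5,5,6,6): b_1=3>1, not a PF.
So 46656 − 16807 = 29849 fail.

29849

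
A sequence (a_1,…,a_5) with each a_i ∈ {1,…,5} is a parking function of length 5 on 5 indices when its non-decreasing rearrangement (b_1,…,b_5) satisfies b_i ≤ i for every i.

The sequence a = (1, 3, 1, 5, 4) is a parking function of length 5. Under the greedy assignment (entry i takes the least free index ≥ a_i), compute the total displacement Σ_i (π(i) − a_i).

Σπ = 5·6/2 = 15 (π permutes [5]); Σa = 1+3+1+5+4 = 14; disp = 15−14 = 1.

1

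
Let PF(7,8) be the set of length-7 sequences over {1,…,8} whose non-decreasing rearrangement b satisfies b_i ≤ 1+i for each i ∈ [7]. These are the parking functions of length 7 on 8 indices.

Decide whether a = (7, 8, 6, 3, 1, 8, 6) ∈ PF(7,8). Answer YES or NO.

Sorted: b = (1, 3, 6, 6, 7, 8, 8).
  b_1=1 ≤ 2
  b_2=3 ≤ 3
  b_3=6 > 4
  fails at i=3 ⇒ NO

NO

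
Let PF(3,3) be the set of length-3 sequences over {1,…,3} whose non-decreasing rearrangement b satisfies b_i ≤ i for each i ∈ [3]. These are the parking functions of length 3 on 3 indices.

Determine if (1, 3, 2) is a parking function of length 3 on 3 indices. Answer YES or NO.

YES

Rearranged: b = (1, 2, 3).
  b_1=1 ≤ 1
  b_2=2 ≤ 2
  b_3=3 ≤ 3
All bounds hold ⇒ YES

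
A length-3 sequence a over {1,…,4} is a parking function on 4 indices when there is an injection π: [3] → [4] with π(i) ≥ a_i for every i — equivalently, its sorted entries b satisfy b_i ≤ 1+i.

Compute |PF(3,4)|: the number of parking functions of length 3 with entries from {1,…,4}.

|PF(3,4)| = (4−3+1)·(4+1)^(3−1) = 2×25 = 50 [KW]
One tuple (3,3,2) → sorted (2,3,3): b_i ≤ 1+i ∀i, a PF.

50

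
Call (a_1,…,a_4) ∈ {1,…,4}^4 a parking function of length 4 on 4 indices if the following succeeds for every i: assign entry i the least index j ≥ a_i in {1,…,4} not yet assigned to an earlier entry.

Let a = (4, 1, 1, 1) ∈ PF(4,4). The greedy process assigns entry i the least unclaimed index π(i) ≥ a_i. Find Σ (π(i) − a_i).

Σπ(i) = 1+…+4 = 10; Σa = 4+1+1+1 = 7; disp = 10−7 = 3.

3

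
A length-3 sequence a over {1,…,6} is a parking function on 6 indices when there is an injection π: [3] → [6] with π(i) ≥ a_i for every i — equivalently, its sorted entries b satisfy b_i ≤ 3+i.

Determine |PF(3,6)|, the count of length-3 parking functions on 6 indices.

|PF(3,6)| = (7−3)·7^(3−1) = 4×49 = 196 (Pollak)
Example (3,4,3) → sorted (3,3,4): b_i ≤ 3+i ∀i, a PF.

196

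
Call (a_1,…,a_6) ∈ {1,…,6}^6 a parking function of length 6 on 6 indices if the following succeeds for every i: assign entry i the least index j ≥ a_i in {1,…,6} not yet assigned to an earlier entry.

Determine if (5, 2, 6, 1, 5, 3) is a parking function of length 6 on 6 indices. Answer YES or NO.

NO

Sorted: b = (1, 2, 3, 5, 5, 6).
  b_1=1 ≤ 1
  b_2=2 ≤ 2
  b_3=3 ≤ 3
  b_4=5 > 4
  fails at i=4 ⇒ NO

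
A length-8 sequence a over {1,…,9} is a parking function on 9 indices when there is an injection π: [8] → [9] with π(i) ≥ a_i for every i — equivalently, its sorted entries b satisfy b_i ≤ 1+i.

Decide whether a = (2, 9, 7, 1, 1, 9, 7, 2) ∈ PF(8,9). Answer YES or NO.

NO

Sorted: b = (1, 1, 2, 2, 7, 7, 9, 9).
  b_1=1 ≤ 2
  b_2=1 ≤ 3
  b_3=2 ≤ 4
  b_4=2 ≤ 5
  b_5=7 > 6
  fails at i=5 ⇒ NO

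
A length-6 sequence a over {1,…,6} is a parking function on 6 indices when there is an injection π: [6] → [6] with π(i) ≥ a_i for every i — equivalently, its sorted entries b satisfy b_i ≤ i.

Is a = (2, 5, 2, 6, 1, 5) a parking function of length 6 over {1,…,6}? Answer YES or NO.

Rearranged: b = (1, 2, 2, 5, 5, 6).
  b_1=1 ≤ 1
  b_2=2 ≤ 2
  b_3=2 ≤ 3
  b_4=5 > 4
  fails at i=4 ⇒ NO

NO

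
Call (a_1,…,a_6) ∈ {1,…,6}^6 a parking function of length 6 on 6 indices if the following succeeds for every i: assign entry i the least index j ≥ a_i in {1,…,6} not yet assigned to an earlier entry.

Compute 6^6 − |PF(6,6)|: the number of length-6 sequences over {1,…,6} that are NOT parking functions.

|PF(6,6)| = (7−6)·7^(6−1) = 1×16807 = 16807 [KW]
E.g. (4,5,5,6,6,3) → sorted (3,4,5,5,6,6): b_1=3>1, not a PF.
Total 46656; non-PF = 46656−16807 = 29849

29849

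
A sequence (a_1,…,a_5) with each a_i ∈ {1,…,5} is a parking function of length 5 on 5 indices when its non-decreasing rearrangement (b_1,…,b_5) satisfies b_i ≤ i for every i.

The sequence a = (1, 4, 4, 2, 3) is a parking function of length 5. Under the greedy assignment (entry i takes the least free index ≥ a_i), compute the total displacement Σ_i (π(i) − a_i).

1

Σπ = 15 ({1..5} each once); Σa = 1+4+4+2+3 = 14; disp = 15−14 = 1.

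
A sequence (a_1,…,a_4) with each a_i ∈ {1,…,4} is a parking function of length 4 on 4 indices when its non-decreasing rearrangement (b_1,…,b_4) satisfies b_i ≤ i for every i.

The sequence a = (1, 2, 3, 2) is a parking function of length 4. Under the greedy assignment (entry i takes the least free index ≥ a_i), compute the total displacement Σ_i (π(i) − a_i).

Σπ = 4·5/2 = 10 (π permutes [4]); Σa = 1+2+3+2 = 8; disp = 10−8 = 2.

2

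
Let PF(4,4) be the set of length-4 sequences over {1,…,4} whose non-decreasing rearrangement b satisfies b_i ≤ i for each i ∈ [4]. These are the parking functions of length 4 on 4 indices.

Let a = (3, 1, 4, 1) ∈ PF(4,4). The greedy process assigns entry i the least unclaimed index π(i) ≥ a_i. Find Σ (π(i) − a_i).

1

Σπ = 10 ({1..4} each once); Σa = 3+1+4+1 = 9; disp = 10−9 = 1.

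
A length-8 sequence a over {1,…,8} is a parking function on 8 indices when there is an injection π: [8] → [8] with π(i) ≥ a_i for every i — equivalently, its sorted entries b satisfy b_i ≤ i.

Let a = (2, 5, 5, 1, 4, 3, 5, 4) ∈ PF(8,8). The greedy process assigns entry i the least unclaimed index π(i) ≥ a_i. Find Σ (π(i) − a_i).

Σπ = 8·9/2 = 36 (π permutes [8]); Σa = 2+5+5+1+4+3+5+4 = 29; disp = 36−29 = 7.

7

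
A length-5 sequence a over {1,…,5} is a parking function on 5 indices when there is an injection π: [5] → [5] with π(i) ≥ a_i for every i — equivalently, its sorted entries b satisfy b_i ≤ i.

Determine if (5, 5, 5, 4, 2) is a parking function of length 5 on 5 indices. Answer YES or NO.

NO

Sorted: b = (2, 4, 5, 5, 5).
  b_1=2 > 1
  fails at i=1 ⇒ NO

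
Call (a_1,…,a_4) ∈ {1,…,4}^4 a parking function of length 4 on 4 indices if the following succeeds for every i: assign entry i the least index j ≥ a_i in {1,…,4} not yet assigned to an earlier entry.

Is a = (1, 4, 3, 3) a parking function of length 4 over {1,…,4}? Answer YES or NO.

NO

Rearranged: b = (1, 3, 3, 4).
  b_1=1 ≤ 1
  b_2=3 > 2
  fails at i=2 ⇒ NO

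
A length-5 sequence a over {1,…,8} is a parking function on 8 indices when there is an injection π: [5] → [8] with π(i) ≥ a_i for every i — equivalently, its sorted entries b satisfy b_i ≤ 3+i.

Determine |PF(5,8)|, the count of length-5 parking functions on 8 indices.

#PF = (8−5+1)·(8+1)^(5−1) = 4 · 6561 = 26244 (Konheim–Weiss)
Example (3,6,2,6,4) → sorted (2,3,4,6,6): b_i ≤ 3+i ∀i, a PF.

26244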